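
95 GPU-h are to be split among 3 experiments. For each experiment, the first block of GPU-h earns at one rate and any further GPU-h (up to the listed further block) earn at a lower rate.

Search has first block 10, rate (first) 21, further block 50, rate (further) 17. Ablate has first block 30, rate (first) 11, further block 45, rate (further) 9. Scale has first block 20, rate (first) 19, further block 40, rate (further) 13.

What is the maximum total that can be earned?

1635

Rank every tier by rate: Search/T1 21 > Scale/T1 19 > Search/T2 17 > Scale/T2 13 > Ablate/T1 11 > Ablate/T2 9.
Fill Search T1 block (10 at 21) ; 85 left.
Scale T1 at 19: fill all 20 ; 65 left.
Fill Search T2 block (50 at 17) ; 15 left.
15 remain; put them into Scale T2 at 13.
Total = 21×10 + 19×20 + 17×50 + 13×15 = 1635.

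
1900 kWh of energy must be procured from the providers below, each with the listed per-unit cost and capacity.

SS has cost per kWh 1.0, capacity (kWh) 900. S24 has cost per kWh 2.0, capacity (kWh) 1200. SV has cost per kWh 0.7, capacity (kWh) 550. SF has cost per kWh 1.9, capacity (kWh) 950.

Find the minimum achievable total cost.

2140

Use providers in increasing cost order.
Take 550 from SV at 0.7 → need 1350 more.
Take 900 from SS at 1.0 → need 450 more.
SF at 1.9: take 450 of its 950 → requirement met.
S24: unused.
Cost = 550×0.7 + 900×1.0 + 450×1.9 = 2140.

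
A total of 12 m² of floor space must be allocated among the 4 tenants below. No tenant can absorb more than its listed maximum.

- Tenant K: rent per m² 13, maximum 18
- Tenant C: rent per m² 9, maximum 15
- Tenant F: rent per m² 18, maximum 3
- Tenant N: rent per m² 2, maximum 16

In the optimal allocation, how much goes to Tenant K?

Rank by rent per m²: Tenant F 18 > Tenant K 13 > Tenant C 9 > Tenant N 2.
Give Tenant F 3 to hit its cap of 3 → 9 left.
Tenant K: +9 (room for 18) → 9. Pool exhausted.

9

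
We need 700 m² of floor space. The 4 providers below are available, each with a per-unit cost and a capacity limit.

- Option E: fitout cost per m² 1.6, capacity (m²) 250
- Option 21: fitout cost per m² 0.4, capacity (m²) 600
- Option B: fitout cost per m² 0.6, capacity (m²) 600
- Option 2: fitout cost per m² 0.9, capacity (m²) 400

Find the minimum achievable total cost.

300

Fill from the cheapest provider first.
Option 21 at 0.4: take all 600 m² — 100 still needed.
Take 100 from Option B at 0.6 to finish.
Option 2, Option E: unused.
Cost = 600×0.4 + 100×0.6 = 300.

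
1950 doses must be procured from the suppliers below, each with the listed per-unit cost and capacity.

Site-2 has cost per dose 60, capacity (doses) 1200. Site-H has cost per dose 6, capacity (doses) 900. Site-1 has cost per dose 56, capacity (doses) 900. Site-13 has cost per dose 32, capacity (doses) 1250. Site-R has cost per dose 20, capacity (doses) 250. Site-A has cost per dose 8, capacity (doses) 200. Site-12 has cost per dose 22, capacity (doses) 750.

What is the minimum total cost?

Fill from the cheapest supplier first.
Take 900 from Site-H at 6 — need 1050 more.
Take 200 from Site-A at 8 — need 850 more.
Site-R at 20: take all 250 doses — 600 still needed.
Take 600 from Site-12 at 22 to finish.
Site-13, Site-1, Site-2: unused.
Cost = 900×6 + 200×8 + 250×20 + 600×22 = 25200.

25200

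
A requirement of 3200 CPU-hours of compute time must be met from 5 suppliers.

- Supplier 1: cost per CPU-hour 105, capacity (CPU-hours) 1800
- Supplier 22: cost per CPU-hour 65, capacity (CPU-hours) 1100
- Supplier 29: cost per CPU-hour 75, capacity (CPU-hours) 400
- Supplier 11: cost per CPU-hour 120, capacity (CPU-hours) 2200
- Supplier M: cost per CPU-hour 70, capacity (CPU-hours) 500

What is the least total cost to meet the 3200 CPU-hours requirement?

Cheapest first:
Take 1100 from Supplier 22 at 65 ; need 2100 more.
Supplier M at 70: take all 500 CPU-hours ; 1600 still needed.
Supplier 29 at 75: take all 400 CPU-hours ; 1200 still needed.
Supplier 1 (105): take the remaining 1200 ; done.
Supplier 11: unused.
Cost = 1100×65 + 500×70 + 400×75 + 1200×105 = 262500.

262500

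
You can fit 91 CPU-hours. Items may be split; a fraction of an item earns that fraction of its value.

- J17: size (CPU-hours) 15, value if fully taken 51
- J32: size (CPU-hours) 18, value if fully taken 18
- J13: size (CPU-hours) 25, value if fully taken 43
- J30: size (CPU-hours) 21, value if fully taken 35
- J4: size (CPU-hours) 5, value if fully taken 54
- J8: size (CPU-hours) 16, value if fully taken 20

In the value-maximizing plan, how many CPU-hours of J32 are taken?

Sort by value density: J4 54/5≈10.8, J17 51/15≈3.4, J13 43/25≈1.72, J30 35/21≈1.67, J8 20/16≈1.25, J32 18/18≈1.
J4: take in full, 5 CPU-hours for value 54 — 86 left.
Take all of J17 (15 CPU-hours, value 51) — 71 CPU-hours left.
Take all of J13 (25 CPU-hours, value 43) — 46 CPU-hours left.
Take all of J30 (21 CPU-hours, value 35) — 25 CPU-hours left.
J8: take in full, 16 CPU-hours for value 20 — 9 left.
Only 9 CPU-hours remain; take 9/18 of J32 for value 18×9/18 = 9.

9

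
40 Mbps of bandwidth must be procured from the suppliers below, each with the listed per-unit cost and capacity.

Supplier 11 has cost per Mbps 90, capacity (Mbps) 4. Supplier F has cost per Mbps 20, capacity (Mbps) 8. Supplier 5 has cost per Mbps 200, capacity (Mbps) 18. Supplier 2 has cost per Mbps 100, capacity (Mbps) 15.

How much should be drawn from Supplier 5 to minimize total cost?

13

Cheapest first:
Supplier F (20): use full 8 — 32 Mbps to go.
Supplier 11 at 90: take all 4 Mbps — 28 still needed.
Take 15 from Supplier 2 at 100 — need 13 more.
Supplier 5 at 200: take 13 of its 18 — requirement met.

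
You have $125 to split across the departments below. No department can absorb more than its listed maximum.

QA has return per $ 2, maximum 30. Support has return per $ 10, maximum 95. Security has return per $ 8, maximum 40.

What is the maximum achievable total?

Order the departments by return per $: Support 10 > Security 8 > QA 2.
Support: +95 to 95 (cap) — 30 left.
Only 30 left; Security takes them to reach 30.
Total = 10×95 + 8×30 = 1190.

1190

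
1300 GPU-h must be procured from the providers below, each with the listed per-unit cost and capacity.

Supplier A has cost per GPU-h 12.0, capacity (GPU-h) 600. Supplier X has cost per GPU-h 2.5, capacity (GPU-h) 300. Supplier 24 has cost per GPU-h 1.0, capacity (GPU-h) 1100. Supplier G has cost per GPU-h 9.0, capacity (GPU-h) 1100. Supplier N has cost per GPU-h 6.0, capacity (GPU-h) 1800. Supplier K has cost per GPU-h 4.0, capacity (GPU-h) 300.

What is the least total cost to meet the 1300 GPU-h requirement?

Cheapest first:
Take 1100 from Supplier 24 at 1.0 ; need 200 more.
Take 200 from Supplier X at 2.5 to finish.
Supplier K, Supplier N, Supplier G, Supplier A: unused.
Cost = 1100×1.0 + 200×2.5 = 1600.

1600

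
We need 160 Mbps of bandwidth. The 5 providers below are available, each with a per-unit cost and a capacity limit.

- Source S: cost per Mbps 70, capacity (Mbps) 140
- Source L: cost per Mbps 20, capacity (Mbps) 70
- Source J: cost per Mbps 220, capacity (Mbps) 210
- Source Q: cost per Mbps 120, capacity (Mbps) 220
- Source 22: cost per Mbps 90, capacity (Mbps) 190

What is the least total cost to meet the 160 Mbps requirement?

7700

Cheapest first:
Source L (20): use full 70 ; 90 Mbps to go.
Take 90 from Source S at 70 to finish.
Source 22, Source Q, Source J: unused.
Cost = 70×20 + 90×70 = 7700.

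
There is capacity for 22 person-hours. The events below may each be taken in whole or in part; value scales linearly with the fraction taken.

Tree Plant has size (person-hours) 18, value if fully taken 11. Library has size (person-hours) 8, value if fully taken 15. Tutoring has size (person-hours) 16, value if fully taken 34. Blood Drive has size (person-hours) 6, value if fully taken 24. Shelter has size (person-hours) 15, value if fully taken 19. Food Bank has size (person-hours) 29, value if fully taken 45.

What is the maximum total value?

Sort by value density: Blood Drive 24/6≈4, Tutoring 34/16≈2.12, Library 15/8≈1.88, Food Bank 45/29≈1.55, Shelter 19/15≈1.27, Tree Plant 11/18≈0.611.
Take all of Blood Drive (6 person-hours, value 24) → 16 person-hours left.
All 16 person-hours of Tutoring fit (value 34) → 0 remain.
Total value = 58.

58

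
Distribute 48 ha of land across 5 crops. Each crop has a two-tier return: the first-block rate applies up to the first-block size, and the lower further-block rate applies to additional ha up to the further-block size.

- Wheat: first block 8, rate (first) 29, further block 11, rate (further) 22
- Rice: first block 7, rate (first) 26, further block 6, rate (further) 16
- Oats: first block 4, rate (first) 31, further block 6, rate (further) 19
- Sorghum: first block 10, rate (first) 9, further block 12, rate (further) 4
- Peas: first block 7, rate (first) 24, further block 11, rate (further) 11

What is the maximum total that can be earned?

1142

Rank every tier by rate: Oats/first 31 > Wheat/first 29 > Rice/first 26 > Peas/first 24 > Wheat/second 22 > Oats/second 19 > Rice/second 16 > Peas/second 11 > Sorghum/first 9 > Sorghum/second 4.
Fill Oats first block (4 at 31) → 44 left.
Fill Wheat first block (8 at 29) → 36 left.
Rice/first (26): +7 → 29 left.
Peas first at 24: fill all 7 → 22 left.
Wheat/second (22): +11 → 11 left.
Fill Oats second block (6 at 19) → 5 left.
5 remain; put them into Rice second at 16.
Total = 31×4 + 29×8 + 26×7 + 24×7 + 22×11 + 19×6 + 16×5 = 1142.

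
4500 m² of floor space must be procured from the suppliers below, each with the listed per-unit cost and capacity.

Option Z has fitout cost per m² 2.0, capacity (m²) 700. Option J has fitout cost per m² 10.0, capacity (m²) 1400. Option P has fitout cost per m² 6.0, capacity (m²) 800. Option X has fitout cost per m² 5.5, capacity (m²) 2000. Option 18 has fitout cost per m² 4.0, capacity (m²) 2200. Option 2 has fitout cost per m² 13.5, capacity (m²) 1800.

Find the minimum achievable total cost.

19000

Cheapest first:
Option Z (2.0): use full 700 ; 3800 m² to go.
Take 2200 from Option 18 at 4.0 ; need 1600 more.
Take 1600 from Option X at 5.5 to finish.
Option P, Option J, Option 2: unused.
Cost = 700×2.0 + 2200×4.0 + 1600×5.5 = 19000.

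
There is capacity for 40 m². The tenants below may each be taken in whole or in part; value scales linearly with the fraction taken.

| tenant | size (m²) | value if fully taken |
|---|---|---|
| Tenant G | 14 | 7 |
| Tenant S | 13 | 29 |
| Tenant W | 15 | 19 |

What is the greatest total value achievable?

54

Rank by value-to-size ratio: Tenant S 29/13≈2.23, Tenant W 19/15≈1.27, Tenant G 7/14≈0.5.
Take all of Tenant S (13 m², value 29) ; 27 m² left.
Take all of Tenant W (15 m², value 19) ; 12 m² left.
Only 12 m² remain; take 12/14 of Tenant G for value 7×12/14 = 6.
Total value = 54.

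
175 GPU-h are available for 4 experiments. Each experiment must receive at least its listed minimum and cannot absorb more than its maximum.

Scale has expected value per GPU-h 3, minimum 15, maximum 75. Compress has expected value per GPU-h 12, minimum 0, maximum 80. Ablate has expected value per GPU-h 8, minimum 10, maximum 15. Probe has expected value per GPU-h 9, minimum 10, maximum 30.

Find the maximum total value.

Meeting every minimum uses 15+0+10+10 = 35 GPU-h, leaving 140.
Highest expected value per GPU-h first: Compress 12 > Probe 9 > Ablate 8 > Scale 3.
Compress: +80 to 80 (cap) → 60 left.
Probe takes 20 more to reach its cap of 30 → 40 left.
Ablate takes 5 more to reach its cap of 15 → 35 left.
Scale has room for 60 more but only 35 remain, so it gets 50.
Total = 3×50 + 12×80 + 8×15 + 9×30 = 1500.

1500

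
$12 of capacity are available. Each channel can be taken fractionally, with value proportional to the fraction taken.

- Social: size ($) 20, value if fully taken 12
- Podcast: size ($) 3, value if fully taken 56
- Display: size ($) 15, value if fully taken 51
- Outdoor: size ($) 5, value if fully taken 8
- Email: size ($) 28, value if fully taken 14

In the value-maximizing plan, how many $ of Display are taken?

Rank by value-to-size ratio: Podcast 56/3≈18.7, Display 51/15≈3.4, Outdoor 8/5≈1.6, Social 12/20≈0.6, Email 14/28≈0.5.
All 3 $ of Podcast fit (value 56) — 9 remain.
9 $ left: a 9/15 share of Display gives 51×9/15 = 30.6.

9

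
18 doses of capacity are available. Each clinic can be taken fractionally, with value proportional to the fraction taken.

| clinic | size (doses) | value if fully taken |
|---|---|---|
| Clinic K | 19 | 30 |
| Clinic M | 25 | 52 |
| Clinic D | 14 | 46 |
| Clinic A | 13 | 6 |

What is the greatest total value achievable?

Rank by value-to-size ratio: Clinic D 46/14≈3.29, Clinic M 52/25≈2.08, Clinic K 30/19≈1.58, Clinic A 6/13≈0.462.
Take all of Clinic D (14 doses, value 46) → 4 doses left.
Fill the last 4 doses with part of Clinic M: 4/25 of it earns 8.32.
Total value = 54.32.

54.32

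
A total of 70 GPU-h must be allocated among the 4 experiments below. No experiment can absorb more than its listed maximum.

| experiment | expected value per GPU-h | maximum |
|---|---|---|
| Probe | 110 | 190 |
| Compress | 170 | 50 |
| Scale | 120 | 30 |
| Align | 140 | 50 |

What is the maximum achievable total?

11300

Highest expected value per GPU-h first: Compress 170 > Align 140 > Scale 120 > Probe 110.
Compress takes 50 to reach its cap of 50 — 20 left.
Only 20 left; Align takes them to reach 20.
Total = 170×50 + 140×20 = 11300.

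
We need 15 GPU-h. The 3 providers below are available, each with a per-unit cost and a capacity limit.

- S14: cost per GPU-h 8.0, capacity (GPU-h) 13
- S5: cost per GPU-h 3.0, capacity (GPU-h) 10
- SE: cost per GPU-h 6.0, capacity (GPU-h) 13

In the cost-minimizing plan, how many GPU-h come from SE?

5

Cheapest first:
Take 10 from S5 at 3.0 → need 5 more.
SE at 6.0: take 5 of its 13 → requirement met.
S14: unused.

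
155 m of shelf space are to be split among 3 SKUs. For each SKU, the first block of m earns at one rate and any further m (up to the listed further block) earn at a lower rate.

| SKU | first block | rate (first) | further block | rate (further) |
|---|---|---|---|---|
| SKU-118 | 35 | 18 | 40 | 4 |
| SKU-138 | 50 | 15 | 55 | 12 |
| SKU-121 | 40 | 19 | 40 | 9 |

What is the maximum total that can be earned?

2500

Rank every tier by rate: SKU-121/tier1 19 > SKU-118/tier1 18 > SKU-138/tier1 15 > SKU-138/tier2 12 > SKU-121/tier2 9 > SKU-118/tier2 4.
Fill SKU-121 tier1 block (40 at 19) → 115 left.
SKU-118/tier1 (18): +35 → 80 left.
Fill SKU-138 tier1 block (50 at 15) → 30 left.
SKU-138 tier2 at 12: only 30 left, fill 30.
Total = 19×40 + 18×35 + 15×50 + 12×30 = 2500.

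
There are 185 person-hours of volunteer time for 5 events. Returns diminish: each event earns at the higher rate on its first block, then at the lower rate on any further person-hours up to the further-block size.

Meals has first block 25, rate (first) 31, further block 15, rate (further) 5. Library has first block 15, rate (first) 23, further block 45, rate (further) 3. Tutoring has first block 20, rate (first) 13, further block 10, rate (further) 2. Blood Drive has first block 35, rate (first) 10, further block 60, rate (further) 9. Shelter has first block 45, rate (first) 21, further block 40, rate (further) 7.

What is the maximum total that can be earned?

Rank every tier by rate: Meals/tier1 31 > Library/tier1 23 > Shelter/tier1 21 > Tutoring/tier1 13 > Blood Drive/tier1 10 > Blood Drive/tier2 9 > Shelter/tier2 7 > Meals/tier2 5 > Library/tier2 3 > Tutoring/tier2 2.
Meals/tier1 (31): +25 → 160 left.
Fill Library tier1 block (15 at 23) → 145 left.
Shelter tier1 at 21: fill all 45 → 100 left.
Fill Tutoring tier1 block (20 at 13) → 80 left.
Fill Blood Drive tier1 block (35 at 10) → 45 left.
Blood Drive tier2 at 9: only 45 left, fill 45.
Total = 31×25 + 23×15 + 21×45 + 13×20 + 10×35 + 9×45 = 3080.

3080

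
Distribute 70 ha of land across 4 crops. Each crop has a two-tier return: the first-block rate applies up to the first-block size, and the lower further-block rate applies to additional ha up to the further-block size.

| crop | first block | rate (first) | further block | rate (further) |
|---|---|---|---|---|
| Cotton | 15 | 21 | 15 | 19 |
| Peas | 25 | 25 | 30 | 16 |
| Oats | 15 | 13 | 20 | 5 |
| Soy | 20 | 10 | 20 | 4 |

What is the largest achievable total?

Order all 8 blocks by rate: Peas/first 25 > Cotton/first 21 > Cotton/second 19 > Peas/second 16 > Oats/first 13 > Soy/first 10 > Oats/second 5 > Soy/second 4.
Peas/first (25): +25 — 45 left.
Cotton first at 21: fill all 15 — 30 left.
Cotton second at 19: fill all 15 — 15 left.
Peas/second: +15 of 30 at 16; pool empty.
Total = 25×25 + 21×15 + 19×15 + 16×15 = 1465.

1465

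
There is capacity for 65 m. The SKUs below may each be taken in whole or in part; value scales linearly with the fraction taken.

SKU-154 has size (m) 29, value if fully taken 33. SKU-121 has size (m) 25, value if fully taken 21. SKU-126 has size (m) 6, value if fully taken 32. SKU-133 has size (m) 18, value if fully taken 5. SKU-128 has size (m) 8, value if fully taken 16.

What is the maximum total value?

Rank by value-to-size ratio: SKU-126 32/6≈5.33, SKU-128 16/8≈2, SKU-154 33/29≈1.14, SKU-121 21/25≈0.84, SKU-133 5/18≈0.278.
All 6 m of SKU-126 fit (value 32) ; 59 remain.
SKU-128: take in full, 8 m for value 16 ; 51 left.
SKU-154: take in full, 29 m for value 33 ; 22 left.
Only 22 m remain; take 22/25 of SKU-121 for value 21×22/25 = 18.48.
Total value = 99.48.

99.48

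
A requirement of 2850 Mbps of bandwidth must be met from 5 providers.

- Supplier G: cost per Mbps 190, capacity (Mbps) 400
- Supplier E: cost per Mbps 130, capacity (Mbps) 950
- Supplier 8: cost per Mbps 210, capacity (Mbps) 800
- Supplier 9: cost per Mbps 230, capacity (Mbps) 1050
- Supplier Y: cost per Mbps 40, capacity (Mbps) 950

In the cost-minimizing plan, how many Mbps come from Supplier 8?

550

Cheapest first:
Supplier Y at 40: take all 950 Mbps — 1900 still needed.
Take 950 from Supplier E at 130 — need 950 more.
Take 400 from Supplier G at 190 — need 550 more.
Supplier 8 (210): take the remaining 550 — done.
Supplier 9: unused.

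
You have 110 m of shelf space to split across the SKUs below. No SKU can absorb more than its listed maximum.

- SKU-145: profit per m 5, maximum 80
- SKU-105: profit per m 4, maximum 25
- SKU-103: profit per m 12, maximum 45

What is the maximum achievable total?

Order the SKUs by profit per m: SKU-103 12 > SKU-145 5 > SKU-105 4.
SKU-103: +45 to 45 (cap) — 65 left.
Only 65 left; SKU-145 takes them to reach 65.
Total = 5×65 + 12×45 = 865.

865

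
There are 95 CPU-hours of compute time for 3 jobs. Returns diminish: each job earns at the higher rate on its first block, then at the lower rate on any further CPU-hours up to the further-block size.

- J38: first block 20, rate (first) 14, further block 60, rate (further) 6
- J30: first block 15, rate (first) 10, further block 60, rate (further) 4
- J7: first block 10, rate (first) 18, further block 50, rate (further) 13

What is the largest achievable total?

1260

Rank every tier by rate: J7/T1 18 > J38/T1 14 > J7/T2 13 > J30/T1 10 > J38/T2 6 > J30/T2 4.
J7 T1 at 18: fill all 10 ; 85 left.
J38 T1 at 14: fill all 20 ; 65 left.
J7/T2 (13): +50 ; 15 left.
J30/T1 (10): +15 ; 0 left.
Total = 18×10 + 14×20 + 13×50 + 10×15 = 1260.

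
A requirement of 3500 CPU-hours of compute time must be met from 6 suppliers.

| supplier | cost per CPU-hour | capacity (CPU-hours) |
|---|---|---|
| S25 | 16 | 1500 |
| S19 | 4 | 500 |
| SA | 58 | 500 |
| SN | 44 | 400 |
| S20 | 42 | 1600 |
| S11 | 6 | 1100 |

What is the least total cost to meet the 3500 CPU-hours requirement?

49400

Use suppliers in increasing cost order.
S19 at 4: take all 500 CPU-hours — 3000 still needed.
S11 (6): use full 1100 — 1900 CPU-hours to go.
S25 at 16: take all 1500 CPU-hours — 400 still needed.
S20 at 42: take 400 of its 1600 — requirement met.
SN, SA: unused.
Cost = 500×4 + 1100×6 + 1500×16 + 400×42 = 49400.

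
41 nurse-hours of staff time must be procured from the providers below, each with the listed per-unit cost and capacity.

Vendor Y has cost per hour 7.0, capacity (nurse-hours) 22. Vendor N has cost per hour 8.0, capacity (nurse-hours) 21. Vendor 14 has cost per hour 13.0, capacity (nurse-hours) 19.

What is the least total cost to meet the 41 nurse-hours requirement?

Cheapest first:
Take 22 from Vendor Y at 7.0 ; need 19 more.
Take 19 from Vendor N at 8.0 to finish.
Vendor 14: unused.
Cost = 22×7.0 + 19×8.0 = 306.

306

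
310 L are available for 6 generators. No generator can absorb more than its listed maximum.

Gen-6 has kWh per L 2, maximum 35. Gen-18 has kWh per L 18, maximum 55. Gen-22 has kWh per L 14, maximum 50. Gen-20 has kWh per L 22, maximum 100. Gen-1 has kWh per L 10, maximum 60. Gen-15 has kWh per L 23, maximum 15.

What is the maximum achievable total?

Highest kWh per L first: Gen-15 23 > Gen-20 22 > Gen-18 18 > Gen-22 14 > Gen-1 10 > Gen-6 2.
Give Gen-15 15 to hit its cap of 15 → 295 left.
Gen-20: +100 to 100 (cap) → 195 left.
Gen-18 takes 55 to reach its cap of 55 → 140 left.
Give Gen-22 50 to hit its cap of 50 → 90 left.
Gen-1: +60 to 60 (cap) → 30 left.
Gen-6: +30 (room for 35) → 30. Pool exhausted.
Total = 2×30 + 18×55 + 14×50 + 22×100 + 10×60 + 23×15 = 4895.

4895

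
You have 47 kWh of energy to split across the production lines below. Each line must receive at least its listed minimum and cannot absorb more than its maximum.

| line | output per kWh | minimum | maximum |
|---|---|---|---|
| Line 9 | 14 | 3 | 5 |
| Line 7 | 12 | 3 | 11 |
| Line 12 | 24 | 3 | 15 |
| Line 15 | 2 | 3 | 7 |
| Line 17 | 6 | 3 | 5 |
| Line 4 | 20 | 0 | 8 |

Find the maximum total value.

758

Meeting every minimum uses 3+3+3+3+3+0 = 15 kWh, leaving 32.
Order the production lines by output per kWh: Line 12 24 > Line 4 20 > Line 9 14 > Line 7 12 > Line 17 6 > Line 15 2.
Line 12: +12 to 15 (cap) → 20 left.
Line 4: +8 to 8 (cap) → 12 left.
Line 9: +2 to 5 (cap) → 10 left.
Line 7: +8 to 11 (cap) → 2 left.
Give Line 17 2 more to hit its cap of 5 → 0 left.
Total = 14×5 + 12×11 + 24×15 + 2×3 + 6×5 + 20×8 = 758.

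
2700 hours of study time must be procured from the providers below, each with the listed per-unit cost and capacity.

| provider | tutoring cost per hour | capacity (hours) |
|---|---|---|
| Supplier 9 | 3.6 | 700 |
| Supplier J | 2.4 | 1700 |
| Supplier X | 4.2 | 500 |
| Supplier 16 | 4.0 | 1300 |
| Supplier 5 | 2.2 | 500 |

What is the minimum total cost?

6980

Fill from the cheapest provider first.
Take 500 from Supplier 5 at 2.2 ; need 2200 more.
Take 1700 from Supplier J at 2.4 ; need 500 more.
Supplier 9 at 3.6: take 500 of its 700 ; requirement met.
Supplier 16, Supplier X: unused.
Cost = 500×2.2 + 1700×2.4 + 500×3.6 = 6980.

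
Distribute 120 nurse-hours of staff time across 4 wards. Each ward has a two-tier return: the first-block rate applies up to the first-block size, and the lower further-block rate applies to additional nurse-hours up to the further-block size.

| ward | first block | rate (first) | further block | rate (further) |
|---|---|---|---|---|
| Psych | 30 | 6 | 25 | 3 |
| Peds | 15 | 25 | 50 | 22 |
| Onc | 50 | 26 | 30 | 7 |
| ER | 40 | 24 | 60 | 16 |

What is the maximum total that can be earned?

2965

Treat each block as its own option and order by rate: Onc/T1 26 > Peds/T1 25 > ER/T1 24 > Peds/T2 22 > ER/T2 16 > Onc/T2 7 > Psych/T1 6 > Psych/T2 3.
Onc/T1 (26): +50 — 70 left.
Peds/T1 (25): +15 — 55 left.
ER/T1 (24): +40 — 15 left.
Peds/T2: +15 of 50 at 22; pool empty.
Total = 26×50 + 25×15 + 24×40 + 22×15 = 2965.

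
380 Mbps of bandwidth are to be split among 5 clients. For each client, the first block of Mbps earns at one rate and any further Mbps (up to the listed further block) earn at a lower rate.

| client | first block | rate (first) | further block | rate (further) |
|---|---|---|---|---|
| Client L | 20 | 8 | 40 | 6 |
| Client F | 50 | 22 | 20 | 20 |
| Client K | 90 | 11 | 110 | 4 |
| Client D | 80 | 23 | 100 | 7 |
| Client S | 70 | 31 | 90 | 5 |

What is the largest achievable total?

Treat each block as its own option and order by rate: Client S/first 31 > Client D/first 23 > Client F/first 22 > Client F/second 20 > Client K/first 11 > Client L/first 8 > Client D/second 7 > Client L/second 6 > Client S/second 5 > Client K/second 4.
Client S/first (31): +70 → 310 left.
Client D first at 23: fill all 80 → 230 left.
Fill Client F first block (50 at 22) → 180 left.
Client F/second (20): +20 → 160 left.
Fill Client K first block (90 at 11) → 70 left.
Fill Client L first block (20 at 8) → 50 left.
Client D/second: +50 of 100 at 7; pool empty.
Total = 31×70 + 23×80 + 22×50 + 20×20 + 11×90 + 8×20 + 7×50 = 7010.

7010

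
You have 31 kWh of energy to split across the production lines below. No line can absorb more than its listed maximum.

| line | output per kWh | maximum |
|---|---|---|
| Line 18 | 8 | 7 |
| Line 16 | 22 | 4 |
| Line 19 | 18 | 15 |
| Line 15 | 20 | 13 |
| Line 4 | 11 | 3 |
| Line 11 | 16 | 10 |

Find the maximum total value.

Rank by output per kWh: Line 16 22 > Line 15 20 > Line 19 18 > Line 11 16 > Line 4 11 > Line 18 8.
Line 16 takes 4 to reach its cap of 4 — 27 left.
Line 15 takes 13 to reach its cap of 13 — 14 left.
Line 19 has room for 15 but only 14 remain, so it gets 14.
Total = 22×4 + 18×14 + 20×13 = 600.

600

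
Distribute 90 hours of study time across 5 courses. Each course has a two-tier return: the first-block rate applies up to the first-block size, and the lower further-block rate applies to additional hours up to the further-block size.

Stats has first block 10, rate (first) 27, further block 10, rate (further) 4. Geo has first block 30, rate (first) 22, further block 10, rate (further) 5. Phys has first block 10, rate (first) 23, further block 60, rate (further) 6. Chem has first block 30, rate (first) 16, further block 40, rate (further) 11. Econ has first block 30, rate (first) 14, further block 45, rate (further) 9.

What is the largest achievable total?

1780

Treat each block as its own option and order by rate: Stats/first 27 > Phys/first 23 > Geo/first 22 > Chem/first 16 > Econ/first 14 > Chem/second 11 > Econ/second 9 > Phys/second 6 > Geo/second 5 > Stats/second 4.
Fill Stats first block (10 at 27) → 80 left.
Fill Phys first block (10 at 23) → 70 left.
Fill Geo first block (30 at 22) → 40 left.
Chem first at 16: fill all 30 → 10 left.
Econ/first: +10 of 30 at 14; pool empty.
Total = 27×10 + 23×10 + 22×30 + 16×30 + 14×10 = 1780.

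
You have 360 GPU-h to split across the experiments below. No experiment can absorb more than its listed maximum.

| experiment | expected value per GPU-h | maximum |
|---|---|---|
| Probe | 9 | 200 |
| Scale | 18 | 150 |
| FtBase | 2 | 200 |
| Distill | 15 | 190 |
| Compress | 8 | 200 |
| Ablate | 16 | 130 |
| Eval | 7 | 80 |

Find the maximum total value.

Order the experiments by expected value per GPU-h: Scale 18 > Ablate 16 > Distill 15 > Probe 9 > Compress 8 > Eval 7 > FtBase 2.
Scale takes 150 to reach its cap of 150 — 210 left.
Ablate: +130 to 130 (cap) — 80 left.
Distill: +80 (room for 190) → 80. Pool exhausted.
Total = 18×150 + 15×80 + 16×130 = 5980.

5980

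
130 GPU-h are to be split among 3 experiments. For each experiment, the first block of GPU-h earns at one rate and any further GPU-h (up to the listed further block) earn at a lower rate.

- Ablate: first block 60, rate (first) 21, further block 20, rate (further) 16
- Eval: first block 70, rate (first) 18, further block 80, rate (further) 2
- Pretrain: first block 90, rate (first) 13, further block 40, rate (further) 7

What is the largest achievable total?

2520

Rank every tier by rate: Ablate/T1 21 > Eval/T1 18 > Ablate/T2 16 > Pretrain/T1 13 > Pretrain/T2 7 > Eval/T2 2.
Ablate/T1 (21): +60 — 70 left.
Fill Eval T1 block (70 at 18) — 0 left.
Total = 21×60 + 18×70 = 2520.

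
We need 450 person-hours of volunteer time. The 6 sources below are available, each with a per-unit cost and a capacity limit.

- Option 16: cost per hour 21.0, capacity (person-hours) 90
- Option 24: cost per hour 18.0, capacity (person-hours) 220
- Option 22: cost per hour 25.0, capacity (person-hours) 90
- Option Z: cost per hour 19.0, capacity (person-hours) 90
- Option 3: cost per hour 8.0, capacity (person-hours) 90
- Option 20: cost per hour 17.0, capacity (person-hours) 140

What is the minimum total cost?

7060

Use sources in increasing cost order.
Option 3 (8.0): use full 90 — 360 person-hours to go.
Option 20 (17.0): use full 140 — 220 person-hours to go.
Option 24 at 18.0: take all 220 person-hours — 0 still needed.
Option Z, Option 16, Option 22: unused.
Cost = 90×8.0 + 140×17.0 + 220×18.0 = 7060.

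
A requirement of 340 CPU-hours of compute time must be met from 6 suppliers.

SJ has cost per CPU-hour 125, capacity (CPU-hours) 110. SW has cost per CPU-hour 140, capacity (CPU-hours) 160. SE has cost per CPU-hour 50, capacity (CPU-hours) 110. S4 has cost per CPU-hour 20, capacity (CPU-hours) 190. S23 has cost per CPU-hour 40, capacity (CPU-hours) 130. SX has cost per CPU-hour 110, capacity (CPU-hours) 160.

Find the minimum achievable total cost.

Cheapest first:
S4 at 20: take all 190 CPU-hours — 150 still needed.
S23 (40): use full 130 — 20 CPU-hours to go.
Take 20 from SE at 50 to finish.
SX, SJ, SW: unused.
Cost = 190×20 + 130×40 + 20×50 = 10000.

10000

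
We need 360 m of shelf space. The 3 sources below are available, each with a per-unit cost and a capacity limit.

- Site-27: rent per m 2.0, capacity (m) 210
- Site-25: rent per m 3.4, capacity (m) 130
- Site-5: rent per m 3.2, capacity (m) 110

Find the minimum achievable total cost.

Fill from the cheapest source first.
Take 210 from Site-27 at 2.0 — need 150 more.
Site-5 (3.2): use full 110 — 40 m to go.
Site-25 (3.4): take the remaining 40 — done.
Cost = 210×2.0 + 110×3.2 + 40×3.4 = 908.

908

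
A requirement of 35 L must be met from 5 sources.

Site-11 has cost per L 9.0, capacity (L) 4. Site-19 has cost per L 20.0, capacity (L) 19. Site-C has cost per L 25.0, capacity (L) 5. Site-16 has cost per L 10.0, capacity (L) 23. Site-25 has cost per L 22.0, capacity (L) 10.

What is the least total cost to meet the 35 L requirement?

Use sources in increasing cost order.
Site-11 at 9.0: take all 4 L — 31 still needed.
Site-16 (10.0): use full 23 — 8 L to go.
Site-19 at 20.0: take 8 of its 19 — requirement met.
Site-25, Site-C: unused.
Cost = 4×9.0 + 23×10.0 + 8×20.0 = 426.

426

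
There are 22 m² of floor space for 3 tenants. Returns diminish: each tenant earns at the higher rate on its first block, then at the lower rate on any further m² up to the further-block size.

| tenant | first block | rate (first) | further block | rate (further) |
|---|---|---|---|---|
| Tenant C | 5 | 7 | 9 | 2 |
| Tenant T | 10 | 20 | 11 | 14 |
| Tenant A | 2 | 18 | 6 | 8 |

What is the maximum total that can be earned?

376

Treat each block as its own option and order by rate: Tenant T/tier1 20 > Tenant A/tier1 18 > Tenant T/tier2 14 > Tenant A/tier2 8 > Tenant C/tier1 7 > Tenant C/tier2 2.
Fill Tenant T tier1 block (10 at 20) — 12 left.
Tenant A tier1 at 18: fill all 2 — 10 left.
10 remain; put them into Tenant T tier2 at 14.
Total = 20×10 + 18×2 + 14×10 = 376.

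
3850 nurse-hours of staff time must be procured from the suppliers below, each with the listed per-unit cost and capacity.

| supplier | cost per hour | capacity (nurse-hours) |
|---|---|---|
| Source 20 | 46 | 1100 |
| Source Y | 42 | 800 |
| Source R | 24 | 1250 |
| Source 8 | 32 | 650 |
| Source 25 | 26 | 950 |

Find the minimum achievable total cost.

118300

Cheapest first:
Source R (24): use full 1250 → 2600 nurse-hours to go.
Source 25 (26): use full 950 → 1650 nurse-hours to go.
Take 650 from Source 8 at 32 → need 1000 more.
Source Y at 42: take all 800 nurse-hours → 200 still needed.
Take 200 from Source 20 at 46 to finish.
Cost = 1250×24 + 950×26 + 650×32 + 800×42 + 200×46 = 118300.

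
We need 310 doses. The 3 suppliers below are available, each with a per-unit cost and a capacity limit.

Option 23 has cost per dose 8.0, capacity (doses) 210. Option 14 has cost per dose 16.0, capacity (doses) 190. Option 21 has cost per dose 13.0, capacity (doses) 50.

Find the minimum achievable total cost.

Cheapest first:
Option 23 at 8.0: take all 210 doses ; 100 still needed.
Take 50 from Option 21 at 13.0 ; need 50 more.
Take 50 from Option 14 at 16.0 to finish.
Cost = 210×8.0 + 50×13.0 + 50×16.0 = 3130.

3130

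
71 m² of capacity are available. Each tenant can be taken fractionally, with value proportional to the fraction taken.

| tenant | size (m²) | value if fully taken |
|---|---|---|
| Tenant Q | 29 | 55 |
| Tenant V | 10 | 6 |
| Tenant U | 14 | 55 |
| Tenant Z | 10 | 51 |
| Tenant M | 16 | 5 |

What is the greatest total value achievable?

169.5

Rank by value-to-size ratio: Tenant Z 51/10≈5.1, Tenant U 55/14≈3.93, Tenant Q 55/29≈1.9, Tenant V 6/10≈0.6, Tenant M 5/16≈0.312.
Tenant Z: take in full, 10 m² for value 51 — 61 left.
All 14 m² of Tenant U fit (value 55) — 47 remain.
Tenant Q: take in full, 29 m² for value 55 — 18 left.
Tenant V: take in full, 10 m² for value 6 — 8 left.
8 m² left: a 8/16 share of Tenant M gives 5×8/16 = 2.5.
Total value = 169.5.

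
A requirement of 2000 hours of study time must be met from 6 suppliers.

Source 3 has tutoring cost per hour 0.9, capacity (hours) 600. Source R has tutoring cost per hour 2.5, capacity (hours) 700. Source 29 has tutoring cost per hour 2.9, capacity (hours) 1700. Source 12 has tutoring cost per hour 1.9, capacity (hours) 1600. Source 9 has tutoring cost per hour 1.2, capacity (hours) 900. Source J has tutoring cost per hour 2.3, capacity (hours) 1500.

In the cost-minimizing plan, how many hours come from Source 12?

Cheapest first:
Source 3 (0.9): use full 600 — 1400 hours to go.
Source 9 (1.2): use full 900 — 500 hours to go.
Take 500 from Source 12 at 1.9 to finish.
Source J, Source R, Source 29: unused.

500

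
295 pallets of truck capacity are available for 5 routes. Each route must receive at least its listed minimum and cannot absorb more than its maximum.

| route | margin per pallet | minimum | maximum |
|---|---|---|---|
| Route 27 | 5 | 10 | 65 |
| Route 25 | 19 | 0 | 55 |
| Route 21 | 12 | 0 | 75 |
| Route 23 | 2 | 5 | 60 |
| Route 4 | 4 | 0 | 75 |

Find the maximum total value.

2620

Meeting every minimum uses 10+0+0+5+0 = 15 pallets, leaving 280.
Rank by margin per pallet: Route 25 19 > Route 21 12 > Route 27 5 > Route 4 4 > Route 23 2.
Route 25: +55 to 55 (cap) → 225 left.
Route 21 takes 75 more to reach its cap of 75 → 150 left.
Route 27: +55 to 65 (cap) → 95 left.
Route 4: +75 to 75 (cap) → 20 left.
Only 20 left; Route 23 takes them to reach 25.
Total = 5×65 + 19×55 + 12×75 + 2×25 + 4×75 = 2620.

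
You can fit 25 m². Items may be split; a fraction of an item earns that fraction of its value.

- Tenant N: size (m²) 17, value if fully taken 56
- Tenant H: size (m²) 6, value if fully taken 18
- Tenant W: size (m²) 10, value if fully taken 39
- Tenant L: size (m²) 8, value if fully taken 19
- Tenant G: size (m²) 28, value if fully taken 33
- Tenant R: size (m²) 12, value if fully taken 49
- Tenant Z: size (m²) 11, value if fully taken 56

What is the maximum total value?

112.8

Best value per unit of size first: Tenant Z 56/11≈5.09, Tenant R 49/12≈4.08, Tenant W 39/10≈3.9, Tenant N 56/17≈3.29, Tenant H 18/6≈3, Tenant L 19/8≈2.38, Tenant G 33/28≈1.18.
Take all of Tenant Z (11 m², value 56) — 14 m² left.
All 12 m² of Tenant R fit (value 49) — 2 remain.
Fill the last 2 m² with part of Tenant W: 2/10 of it earns 7.8.
Total value = 112.8.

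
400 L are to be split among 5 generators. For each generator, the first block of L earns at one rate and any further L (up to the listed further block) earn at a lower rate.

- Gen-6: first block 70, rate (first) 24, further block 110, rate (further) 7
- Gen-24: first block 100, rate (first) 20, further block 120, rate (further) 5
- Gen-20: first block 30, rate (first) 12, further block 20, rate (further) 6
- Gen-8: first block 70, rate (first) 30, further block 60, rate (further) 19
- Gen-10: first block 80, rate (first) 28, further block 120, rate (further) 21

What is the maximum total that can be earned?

Treat each block as its own option and order by rate: Gen-8/tier1 30 > Gen-10/tier1 28 > Gen-6/tier1 24 > Gen-10/tier2 21 > Gen-24/tier1 20 > Gen-8/tier2 19 > Gen-20/tier1 12 > Gen-6/tier2 7 > Gen-20/tier2 6 > Gen-24/tier2 5.
Gen-8 tier1 at 30: fill all 70 ; 330 left.
Fill Gen-10 tier1 block (80 at 28) ; 250 left.
Gen-6/tier1 (24): +70 ; 180 left.
Fill Gen-10 tier2 block (120 at 21) ; 60 left.
60 remain; put them into Gen-24 tier1 at 20.
Total = 30×70 + 28×80 + 24×70 + 21×120 + 20×60 = 9740.

9740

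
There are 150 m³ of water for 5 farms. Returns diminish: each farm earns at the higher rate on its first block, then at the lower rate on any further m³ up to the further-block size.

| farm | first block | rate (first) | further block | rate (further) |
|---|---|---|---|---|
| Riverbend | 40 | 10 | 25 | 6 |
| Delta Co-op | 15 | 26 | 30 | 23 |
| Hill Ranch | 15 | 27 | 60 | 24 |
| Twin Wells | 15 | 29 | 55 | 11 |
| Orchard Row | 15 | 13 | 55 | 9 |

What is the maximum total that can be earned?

3555

Order all 10 blocks by rate: Twin Wells/T1 29 > Hill Ranch/T1 27 > Delta Co-op/T1 26 > Hill Ranch/T2 24 > Delta Co-op/T2 23 > Orchard Row/T1 13 > Twin Wells/T2 11 > Riverbend/T1 10 > Orchard Row/T2 9 > Riverbend/T2 6.
Twin Wells T1 at 29: fill all 15 ; 135 left.
Hill Ranch/T1 (27): +15 ; 120 left.
Fill Delta Co-op T1 block (15 at 26) ; 105 left.
Hill Ranch/T2 (24): +60 ; 45 left.
Delta Co-op T2 at 23: fill all 30 ; 15 left.
Orchard Row/T1 (13): +15 ; 0 left.
Total = 29×15 + 27×15 + 26×15 + 24×60 + 23×30 + 13×15 = 3555.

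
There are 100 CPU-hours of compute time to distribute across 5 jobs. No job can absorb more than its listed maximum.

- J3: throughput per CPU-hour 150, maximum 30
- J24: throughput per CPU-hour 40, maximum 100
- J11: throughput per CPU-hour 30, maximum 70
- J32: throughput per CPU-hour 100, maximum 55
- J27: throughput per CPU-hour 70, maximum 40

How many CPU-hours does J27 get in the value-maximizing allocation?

15

Order the jobs by throughput per CPU-hour: J3 150 > J32 100 > J27 70 > J24 40 > J11 30.
J3 takes 30 to reach its cap of 30 → 70 left.
J32 takes 55 to reach its cap of 55 → 15 left.
J27 has room for 40 but only 15 remain, so it gets 15.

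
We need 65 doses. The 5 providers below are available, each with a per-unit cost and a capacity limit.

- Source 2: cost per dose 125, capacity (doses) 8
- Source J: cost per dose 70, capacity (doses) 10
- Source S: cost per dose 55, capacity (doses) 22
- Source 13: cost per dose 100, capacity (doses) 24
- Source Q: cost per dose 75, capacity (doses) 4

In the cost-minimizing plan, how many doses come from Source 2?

5

Use providers in increasing cost order.
Take 22 from Source S at 55 → need 43 more.
Source J at 70: take all 10 doses → 33 still needed.
Take 4 from Source Q at 75 → need 29 more.
Take 24 from Source 13 at 100 → need 5 more.
Source 2 at 125: take 5 of its 8 → requirement met.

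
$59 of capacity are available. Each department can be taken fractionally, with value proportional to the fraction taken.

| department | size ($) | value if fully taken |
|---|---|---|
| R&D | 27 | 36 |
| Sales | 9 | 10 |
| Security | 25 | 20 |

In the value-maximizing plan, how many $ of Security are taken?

23

Sort by value density: R&D 36/27≈1.33, Sales 10/9≈1.11, Security 20/25≈0.8.
All 27 $ of R&D fit (value 36) → 32 remain.
Sales: take in full, 9 $ for value 10 → 23 left.
Fill the last 23 $ with part of Security: 23/25 of it earns 18.4.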